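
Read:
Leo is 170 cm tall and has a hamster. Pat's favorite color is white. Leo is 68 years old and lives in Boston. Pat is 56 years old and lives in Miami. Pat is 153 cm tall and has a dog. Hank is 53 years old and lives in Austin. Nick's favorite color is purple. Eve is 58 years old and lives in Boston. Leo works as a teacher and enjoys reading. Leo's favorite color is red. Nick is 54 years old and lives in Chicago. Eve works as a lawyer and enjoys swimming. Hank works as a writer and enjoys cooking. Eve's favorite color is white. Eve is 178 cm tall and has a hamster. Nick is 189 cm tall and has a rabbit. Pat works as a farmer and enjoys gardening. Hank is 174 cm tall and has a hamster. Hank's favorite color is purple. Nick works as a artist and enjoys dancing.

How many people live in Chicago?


Count in Chicago: 1

1


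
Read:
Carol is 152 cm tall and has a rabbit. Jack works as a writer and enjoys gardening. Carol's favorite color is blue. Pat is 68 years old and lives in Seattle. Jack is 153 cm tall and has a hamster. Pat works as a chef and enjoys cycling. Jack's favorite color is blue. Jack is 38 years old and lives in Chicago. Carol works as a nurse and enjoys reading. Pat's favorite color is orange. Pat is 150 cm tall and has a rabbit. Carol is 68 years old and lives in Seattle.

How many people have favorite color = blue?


Count: 2

2


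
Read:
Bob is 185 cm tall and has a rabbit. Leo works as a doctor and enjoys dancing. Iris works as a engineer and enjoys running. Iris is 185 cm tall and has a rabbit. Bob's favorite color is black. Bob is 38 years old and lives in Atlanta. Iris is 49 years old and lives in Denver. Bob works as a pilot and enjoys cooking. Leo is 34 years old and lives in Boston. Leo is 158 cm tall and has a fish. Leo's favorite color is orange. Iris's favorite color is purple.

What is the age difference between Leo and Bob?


|34 - 38| = 4

4


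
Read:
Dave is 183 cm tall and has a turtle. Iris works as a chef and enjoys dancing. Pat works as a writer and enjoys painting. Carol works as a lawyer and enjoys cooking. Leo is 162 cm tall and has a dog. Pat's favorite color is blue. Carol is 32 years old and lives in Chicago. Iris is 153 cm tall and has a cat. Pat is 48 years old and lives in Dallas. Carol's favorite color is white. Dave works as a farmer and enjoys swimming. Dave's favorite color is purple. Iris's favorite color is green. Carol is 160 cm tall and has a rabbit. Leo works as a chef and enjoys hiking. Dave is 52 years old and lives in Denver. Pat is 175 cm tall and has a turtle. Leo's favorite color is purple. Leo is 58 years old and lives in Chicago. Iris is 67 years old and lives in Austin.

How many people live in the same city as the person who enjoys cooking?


Person with hobby cooking is Carol, city Chicago. Count = 2

2


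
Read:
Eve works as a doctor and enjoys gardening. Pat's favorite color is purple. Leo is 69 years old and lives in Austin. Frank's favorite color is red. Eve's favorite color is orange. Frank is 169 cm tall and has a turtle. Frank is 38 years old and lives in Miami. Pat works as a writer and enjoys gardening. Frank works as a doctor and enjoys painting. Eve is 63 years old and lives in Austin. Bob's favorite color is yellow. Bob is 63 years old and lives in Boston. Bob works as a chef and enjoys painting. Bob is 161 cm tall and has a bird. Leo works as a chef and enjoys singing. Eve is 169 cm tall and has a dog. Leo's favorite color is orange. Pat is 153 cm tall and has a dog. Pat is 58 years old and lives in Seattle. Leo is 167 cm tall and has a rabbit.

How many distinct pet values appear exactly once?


Unique pet values: 3

3


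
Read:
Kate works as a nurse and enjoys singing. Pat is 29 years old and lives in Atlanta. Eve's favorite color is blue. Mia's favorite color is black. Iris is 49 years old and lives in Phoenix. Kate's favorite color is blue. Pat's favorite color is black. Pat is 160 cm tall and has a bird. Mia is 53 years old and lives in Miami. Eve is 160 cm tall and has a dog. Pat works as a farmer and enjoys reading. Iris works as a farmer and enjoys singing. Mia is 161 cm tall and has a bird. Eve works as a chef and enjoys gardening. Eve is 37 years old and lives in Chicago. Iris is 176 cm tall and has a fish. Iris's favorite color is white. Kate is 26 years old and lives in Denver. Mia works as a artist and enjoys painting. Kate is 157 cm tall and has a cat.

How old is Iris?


Iris is 49 years old

49


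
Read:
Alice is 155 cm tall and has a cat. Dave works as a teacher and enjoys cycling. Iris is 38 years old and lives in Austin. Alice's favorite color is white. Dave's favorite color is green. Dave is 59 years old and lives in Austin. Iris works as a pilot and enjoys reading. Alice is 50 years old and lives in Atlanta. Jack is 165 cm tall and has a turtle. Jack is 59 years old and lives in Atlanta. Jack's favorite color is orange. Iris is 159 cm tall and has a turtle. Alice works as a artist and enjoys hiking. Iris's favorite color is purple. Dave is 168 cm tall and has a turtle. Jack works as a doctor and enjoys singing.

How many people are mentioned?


People: Iris, Jack, Alice, Dave. Count = 4

4


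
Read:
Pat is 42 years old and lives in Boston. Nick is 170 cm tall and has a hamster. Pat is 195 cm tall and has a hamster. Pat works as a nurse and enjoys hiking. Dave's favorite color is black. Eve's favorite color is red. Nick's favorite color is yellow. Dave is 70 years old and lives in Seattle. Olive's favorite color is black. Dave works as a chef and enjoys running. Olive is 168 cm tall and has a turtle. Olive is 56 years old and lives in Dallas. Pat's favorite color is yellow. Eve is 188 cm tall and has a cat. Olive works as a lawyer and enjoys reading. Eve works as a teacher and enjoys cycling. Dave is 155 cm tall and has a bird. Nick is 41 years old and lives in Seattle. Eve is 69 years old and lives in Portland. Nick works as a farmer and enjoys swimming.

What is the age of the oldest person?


Oldest: Dave at 70

70


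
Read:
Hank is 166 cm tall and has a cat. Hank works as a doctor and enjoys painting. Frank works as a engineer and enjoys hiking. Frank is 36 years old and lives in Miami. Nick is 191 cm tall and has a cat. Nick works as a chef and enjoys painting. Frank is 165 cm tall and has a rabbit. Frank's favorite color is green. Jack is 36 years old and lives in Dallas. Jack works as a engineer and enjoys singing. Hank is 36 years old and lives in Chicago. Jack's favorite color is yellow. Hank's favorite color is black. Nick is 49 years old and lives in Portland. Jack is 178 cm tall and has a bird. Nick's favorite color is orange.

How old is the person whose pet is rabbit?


Person with pet=rabbit is Frank, age 36

36


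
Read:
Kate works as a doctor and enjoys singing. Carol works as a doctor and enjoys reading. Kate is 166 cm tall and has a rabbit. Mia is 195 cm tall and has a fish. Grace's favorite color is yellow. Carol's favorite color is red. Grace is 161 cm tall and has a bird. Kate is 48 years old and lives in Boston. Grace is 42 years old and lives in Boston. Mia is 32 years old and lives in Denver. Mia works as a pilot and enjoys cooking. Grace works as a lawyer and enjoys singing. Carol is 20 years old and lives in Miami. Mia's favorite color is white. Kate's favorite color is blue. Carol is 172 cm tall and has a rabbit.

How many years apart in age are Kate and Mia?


48 vs 32, diff = 16

16


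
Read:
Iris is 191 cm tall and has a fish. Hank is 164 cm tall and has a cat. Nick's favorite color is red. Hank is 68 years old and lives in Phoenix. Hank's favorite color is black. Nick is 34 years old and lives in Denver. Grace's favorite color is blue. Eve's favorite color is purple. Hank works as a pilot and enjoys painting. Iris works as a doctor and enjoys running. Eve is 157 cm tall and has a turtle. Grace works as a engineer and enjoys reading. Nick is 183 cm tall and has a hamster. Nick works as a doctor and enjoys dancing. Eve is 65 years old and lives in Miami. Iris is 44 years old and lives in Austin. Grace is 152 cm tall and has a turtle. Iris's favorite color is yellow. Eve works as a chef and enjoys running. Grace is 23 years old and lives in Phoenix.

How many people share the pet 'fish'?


Count: 1

1


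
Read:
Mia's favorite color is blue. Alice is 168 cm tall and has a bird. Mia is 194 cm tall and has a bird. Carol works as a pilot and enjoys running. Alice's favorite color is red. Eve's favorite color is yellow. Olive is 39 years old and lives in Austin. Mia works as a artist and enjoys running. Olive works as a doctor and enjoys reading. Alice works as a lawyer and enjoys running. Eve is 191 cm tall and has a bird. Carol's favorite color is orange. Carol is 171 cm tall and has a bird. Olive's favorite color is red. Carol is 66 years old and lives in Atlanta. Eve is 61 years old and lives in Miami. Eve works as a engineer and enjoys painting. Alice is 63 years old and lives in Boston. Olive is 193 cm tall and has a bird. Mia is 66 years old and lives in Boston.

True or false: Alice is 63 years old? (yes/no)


Alice is actually 63. yes

yes


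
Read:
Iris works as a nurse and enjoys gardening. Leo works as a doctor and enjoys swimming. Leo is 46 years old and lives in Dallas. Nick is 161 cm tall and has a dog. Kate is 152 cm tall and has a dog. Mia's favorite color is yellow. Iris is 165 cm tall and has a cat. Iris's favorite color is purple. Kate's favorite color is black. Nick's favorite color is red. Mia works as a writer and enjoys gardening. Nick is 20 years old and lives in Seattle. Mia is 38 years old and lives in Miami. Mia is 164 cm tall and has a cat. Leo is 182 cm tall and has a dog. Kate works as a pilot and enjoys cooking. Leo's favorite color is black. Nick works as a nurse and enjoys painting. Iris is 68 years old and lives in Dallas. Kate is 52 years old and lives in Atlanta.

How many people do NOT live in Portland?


Not in Portland: 5

5


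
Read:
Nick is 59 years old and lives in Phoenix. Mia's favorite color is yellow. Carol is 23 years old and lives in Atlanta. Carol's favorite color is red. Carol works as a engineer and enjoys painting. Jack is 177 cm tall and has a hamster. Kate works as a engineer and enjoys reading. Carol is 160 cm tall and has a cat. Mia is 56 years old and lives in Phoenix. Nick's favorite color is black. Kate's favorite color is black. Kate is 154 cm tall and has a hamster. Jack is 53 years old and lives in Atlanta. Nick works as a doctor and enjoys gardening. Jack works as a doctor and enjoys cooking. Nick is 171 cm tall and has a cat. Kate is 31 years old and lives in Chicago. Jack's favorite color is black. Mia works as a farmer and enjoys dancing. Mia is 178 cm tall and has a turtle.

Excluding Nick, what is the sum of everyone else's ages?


Sum (excluding Nick): 163

163


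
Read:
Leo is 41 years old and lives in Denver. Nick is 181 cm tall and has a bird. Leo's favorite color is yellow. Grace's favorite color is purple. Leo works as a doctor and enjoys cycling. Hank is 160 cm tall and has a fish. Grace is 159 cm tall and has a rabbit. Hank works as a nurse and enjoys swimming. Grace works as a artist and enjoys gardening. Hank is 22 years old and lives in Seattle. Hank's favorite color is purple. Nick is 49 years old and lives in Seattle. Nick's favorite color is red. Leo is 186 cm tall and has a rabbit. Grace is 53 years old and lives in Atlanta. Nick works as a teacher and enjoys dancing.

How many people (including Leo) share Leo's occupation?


Leo is a doctor. Count = 1

1


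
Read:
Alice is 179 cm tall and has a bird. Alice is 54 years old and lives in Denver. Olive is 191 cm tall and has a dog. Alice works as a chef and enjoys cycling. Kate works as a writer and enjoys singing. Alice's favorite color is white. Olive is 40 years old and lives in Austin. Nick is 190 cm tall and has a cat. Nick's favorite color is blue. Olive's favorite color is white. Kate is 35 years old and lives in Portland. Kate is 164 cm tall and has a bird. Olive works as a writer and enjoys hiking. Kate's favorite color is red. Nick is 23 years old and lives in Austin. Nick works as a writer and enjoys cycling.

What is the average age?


Sum=152, n=4, avg=38

38


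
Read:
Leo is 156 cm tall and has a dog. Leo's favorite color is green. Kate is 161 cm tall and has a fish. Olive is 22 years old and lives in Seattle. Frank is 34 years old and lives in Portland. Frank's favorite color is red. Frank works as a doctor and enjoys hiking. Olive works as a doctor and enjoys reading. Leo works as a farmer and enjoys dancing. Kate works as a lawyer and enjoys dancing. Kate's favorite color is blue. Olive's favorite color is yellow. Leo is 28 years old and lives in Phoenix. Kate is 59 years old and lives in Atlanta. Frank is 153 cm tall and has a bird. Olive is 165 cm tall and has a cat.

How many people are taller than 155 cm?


Taller than 155: 3

3


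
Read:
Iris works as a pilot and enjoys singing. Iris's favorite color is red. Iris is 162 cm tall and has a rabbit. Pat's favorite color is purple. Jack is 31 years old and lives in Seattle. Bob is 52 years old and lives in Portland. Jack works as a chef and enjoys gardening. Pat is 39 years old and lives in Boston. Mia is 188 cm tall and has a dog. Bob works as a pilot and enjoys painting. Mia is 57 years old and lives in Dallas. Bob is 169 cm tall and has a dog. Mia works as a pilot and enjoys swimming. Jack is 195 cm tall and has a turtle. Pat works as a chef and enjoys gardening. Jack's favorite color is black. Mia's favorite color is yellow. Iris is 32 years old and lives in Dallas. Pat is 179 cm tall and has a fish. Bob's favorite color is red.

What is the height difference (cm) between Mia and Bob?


|188 - 169| = 19

19


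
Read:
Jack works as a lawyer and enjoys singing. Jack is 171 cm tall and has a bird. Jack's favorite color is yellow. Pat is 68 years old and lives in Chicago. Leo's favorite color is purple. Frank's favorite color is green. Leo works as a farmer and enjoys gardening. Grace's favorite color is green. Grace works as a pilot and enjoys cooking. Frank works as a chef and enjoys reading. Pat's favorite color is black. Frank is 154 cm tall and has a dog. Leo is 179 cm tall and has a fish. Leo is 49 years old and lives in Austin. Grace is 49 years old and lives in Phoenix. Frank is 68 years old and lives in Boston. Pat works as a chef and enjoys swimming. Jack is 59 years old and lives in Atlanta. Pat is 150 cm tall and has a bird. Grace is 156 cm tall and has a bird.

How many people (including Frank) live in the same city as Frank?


Frank lives in Boston. Count = 1

1


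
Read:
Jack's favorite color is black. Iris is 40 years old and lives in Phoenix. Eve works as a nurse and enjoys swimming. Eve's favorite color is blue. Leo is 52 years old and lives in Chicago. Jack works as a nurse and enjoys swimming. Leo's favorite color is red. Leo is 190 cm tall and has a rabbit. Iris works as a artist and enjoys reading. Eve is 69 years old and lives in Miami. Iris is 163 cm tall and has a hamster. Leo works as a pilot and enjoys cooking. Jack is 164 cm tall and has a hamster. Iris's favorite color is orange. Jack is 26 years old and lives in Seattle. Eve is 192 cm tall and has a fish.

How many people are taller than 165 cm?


Taller than 165: 2

2


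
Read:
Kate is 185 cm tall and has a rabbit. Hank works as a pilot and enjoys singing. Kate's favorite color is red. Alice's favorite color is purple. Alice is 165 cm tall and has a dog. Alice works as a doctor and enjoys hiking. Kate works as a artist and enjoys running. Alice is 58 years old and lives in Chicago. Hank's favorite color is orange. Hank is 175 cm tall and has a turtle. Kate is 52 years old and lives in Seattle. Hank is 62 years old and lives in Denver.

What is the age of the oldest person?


Oldest: Hank at 62

62


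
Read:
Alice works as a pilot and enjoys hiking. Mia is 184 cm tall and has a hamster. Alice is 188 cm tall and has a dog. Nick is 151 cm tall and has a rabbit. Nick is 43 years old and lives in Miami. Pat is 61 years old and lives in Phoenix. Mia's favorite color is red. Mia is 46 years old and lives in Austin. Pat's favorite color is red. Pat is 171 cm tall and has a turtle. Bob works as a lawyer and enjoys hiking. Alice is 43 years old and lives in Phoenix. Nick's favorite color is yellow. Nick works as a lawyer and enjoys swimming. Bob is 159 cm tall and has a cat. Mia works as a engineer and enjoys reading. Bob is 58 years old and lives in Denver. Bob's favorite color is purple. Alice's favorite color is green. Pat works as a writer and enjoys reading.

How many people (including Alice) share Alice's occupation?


Alice is a pilot. Count = 1

1


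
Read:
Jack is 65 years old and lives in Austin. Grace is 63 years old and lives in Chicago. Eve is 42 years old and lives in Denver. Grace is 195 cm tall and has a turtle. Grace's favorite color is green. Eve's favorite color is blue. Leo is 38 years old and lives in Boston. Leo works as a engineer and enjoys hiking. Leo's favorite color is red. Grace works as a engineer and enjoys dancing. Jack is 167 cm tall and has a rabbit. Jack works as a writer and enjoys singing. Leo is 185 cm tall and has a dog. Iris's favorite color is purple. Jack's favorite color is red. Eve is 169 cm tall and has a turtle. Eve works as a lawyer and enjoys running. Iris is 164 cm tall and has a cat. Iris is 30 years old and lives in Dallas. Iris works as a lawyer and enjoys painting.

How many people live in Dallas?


Count in Dallas: 1

1


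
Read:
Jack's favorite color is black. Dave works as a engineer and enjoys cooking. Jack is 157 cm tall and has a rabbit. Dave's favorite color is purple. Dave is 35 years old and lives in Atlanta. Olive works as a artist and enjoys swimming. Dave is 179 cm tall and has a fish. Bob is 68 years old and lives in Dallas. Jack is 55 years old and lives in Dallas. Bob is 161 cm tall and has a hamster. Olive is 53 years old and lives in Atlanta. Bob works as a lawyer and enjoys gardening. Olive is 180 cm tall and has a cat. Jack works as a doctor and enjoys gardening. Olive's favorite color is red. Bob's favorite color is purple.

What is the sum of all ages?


68+53+35+55 = 211

211


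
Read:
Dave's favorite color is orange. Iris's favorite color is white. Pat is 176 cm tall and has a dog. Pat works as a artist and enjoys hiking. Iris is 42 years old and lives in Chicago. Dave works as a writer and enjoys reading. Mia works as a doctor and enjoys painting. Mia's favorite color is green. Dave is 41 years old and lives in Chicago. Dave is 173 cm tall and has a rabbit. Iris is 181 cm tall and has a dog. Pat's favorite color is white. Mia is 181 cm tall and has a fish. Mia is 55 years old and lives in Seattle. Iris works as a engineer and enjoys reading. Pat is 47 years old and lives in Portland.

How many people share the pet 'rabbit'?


Count: 1

1


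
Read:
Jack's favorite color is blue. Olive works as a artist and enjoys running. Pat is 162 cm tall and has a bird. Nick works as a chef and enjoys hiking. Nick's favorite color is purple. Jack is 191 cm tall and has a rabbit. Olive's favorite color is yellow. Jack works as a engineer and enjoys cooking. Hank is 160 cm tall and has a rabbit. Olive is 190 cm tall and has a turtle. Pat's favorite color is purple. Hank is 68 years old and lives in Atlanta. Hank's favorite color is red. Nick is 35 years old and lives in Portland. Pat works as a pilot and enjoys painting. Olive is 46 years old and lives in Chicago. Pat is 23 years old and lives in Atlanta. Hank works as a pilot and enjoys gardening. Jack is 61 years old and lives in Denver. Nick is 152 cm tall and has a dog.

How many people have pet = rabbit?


Count: 2

2


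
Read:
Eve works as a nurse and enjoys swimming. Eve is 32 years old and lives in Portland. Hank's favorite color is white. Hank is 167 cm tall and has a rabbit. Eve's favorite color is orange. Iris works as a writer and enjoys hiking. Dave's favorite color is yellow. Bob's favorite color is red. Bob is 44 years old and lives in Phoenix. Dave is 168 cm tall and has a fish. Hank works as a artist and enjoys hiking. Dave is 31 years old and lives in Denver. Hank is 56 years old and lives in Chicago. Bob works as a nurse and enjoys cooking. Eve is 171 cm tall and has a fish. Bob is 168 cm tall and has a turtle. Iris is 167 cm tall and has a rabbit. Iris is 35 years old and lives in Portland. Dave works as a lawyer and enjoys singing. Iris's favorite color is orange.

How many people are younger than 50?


Filter: 4

4


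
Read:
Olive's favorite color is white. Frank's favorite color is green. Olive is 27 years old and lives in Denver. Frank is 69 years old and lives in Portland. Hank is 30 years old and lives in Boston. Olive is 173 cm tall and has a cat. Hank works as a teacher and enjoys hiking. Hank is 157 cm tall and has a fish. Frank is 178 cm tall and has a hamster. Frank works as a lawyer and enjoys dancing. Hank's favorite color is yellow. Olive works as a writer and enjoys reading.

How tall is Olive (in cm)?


Olive is 173 cm tall

173


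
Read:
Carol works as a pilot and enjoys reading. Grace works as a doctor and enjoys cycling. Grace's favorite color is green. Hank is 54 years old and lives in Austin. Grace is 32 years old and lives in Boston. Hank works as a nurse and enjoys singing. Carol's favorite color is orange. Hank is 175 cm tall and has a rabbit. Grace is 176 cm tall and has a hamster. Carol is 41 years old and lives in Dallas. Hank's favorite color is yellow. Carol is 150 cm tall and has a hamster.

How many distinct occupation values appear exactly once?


Unique occupation values: 3

3


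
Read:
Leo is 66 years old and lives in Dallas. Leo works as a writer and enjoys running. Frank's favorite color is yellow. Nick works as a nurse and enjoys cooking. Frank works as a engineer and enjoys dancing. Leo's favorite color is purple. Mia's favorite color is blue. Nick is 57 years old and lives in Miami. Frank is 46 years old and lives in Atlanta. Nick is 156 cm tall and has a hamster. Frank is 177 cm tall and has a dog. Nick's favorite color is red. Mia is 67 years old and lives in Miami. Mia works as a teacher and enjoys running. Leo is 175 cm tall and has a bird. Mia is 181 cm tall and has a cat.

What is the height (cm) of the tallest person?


Tallest: Mia at 181 cm

181


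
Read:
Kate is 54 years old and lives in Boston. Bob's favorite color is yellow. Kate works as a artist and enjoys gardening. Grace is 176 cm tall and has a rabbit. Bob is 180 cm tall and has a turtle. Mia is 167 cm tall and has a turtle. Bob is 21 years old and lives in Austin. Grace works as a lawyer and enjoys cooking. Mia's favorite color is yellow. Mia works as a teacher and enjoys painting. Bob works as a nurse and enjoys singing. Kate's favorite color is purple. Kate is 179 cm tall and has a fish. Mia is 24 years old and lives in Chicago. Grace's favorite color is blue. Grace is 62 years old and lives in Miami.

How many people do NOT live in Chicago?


Not in Chicago: 3

3


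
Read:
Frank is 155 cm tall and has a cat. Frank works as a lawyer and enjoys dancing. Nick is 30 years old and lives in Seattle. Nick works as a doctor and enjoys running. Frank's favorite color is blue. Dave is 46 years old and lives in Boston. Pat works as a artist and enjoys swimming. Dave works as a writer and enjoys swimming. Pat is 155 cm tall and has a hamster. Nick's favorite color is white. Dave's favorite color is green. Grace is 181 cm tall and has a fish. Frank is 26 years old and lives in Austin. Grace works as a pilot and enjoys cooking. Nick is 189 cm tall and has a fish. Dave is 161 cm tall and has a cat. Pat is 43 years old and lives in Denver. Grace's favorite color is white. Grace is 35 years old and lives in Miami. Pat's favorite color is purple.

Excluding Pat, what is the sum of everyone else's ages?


Sum (excluding Pat): 137

137


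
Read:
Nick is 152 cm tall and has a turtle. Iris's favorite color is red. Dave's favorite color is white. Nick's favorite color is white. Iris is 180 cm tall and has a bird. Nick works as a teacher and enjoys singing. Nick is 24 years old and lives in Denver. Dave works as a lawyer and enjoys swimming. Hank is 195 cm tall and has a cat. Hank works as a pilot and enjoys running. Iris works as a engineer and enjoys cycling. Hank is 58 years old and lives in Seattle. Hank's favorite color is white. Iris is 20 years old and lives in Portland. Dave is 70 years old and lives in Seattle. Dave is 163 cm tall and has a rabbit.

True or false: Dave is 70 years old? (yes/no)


Dave is actually 70. yes

yes


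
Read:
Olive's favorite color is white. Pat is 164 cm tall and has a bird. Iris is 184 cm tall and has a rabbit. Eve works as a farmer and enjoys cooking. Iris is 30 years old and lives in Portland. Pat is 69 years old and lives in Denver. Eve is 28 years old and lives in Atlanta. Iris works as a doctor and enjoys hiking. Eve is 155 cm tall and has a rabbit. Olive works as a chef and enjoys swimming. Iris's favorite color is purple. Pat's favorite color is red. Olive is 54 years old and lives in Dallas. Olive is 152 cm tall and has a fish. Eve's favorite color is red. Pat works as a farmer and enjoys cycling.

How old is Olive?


Olive is 54 years old

54


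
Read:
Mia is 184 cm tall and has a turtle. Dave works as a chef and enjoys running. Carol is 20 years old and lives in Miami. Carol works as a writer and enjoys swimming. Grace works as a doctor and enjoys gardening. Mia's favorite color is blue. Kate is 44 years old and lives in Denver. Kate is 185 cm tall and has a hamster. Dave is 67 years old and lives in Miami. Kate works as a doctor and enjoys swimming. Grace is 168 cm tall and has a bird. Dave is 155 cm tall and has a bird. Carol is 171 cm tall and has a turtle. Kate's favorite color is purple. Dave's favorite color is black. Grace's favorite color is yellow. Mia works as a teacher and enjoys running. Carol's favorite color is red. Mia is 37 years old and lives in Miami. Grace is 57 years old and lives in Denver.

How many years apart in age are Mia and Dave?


37 vs 67, diff = 30

30


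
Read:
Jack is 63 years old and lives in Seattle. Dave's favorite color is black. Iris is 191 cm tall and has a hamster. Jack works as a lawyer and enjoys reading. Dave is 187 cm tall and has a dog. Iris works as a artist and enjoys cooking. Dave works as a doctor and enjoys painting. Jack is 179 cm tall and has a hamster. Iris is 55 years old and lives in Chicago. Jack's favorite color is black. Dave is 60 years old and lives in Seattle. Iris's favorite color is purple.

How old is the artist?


The artist is Iris, age 55

55


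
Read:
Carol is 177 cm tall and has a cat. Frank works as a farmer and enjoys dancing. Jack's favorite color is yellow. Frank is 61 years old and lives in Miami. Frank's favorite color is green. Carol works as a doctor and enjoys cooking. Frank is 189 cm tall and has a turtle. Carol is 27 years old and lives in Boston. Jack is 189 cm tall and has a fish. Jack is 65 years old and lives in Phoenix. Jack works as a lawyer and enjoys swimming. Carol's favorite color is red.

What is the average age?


Sum=153, n=3, avg=51

51


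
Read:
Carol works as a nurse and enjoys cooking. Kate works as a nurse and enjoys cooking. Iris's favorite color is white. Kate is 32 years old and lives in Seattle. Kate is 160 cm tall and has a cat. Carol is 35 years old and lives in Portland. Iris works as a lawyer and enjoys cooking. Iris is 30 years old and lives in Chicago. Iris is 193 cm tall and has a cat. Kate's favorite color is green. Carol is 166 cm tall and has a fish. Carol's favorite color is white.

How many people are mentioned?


People: Kate, Carol, Iris. Count = 3

3


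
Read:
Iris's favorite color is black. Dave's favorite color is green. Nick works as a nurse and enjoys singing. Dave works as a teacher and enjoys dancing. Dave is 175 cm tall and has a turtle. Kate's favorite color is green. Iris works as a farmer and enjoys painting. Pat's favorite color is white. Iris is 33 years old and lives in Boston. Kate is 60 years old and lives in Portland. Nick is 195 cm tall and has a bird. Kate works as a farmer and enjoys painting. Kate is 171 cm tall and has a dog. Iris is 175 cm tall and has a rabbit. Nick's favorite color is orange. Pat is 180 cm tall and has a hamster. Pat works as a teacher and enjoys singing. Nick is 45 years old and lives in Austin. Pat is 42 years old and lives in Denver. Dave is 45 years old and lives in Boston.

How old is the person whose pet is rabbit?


Person with pet=rabbit is Iris, age 33

33


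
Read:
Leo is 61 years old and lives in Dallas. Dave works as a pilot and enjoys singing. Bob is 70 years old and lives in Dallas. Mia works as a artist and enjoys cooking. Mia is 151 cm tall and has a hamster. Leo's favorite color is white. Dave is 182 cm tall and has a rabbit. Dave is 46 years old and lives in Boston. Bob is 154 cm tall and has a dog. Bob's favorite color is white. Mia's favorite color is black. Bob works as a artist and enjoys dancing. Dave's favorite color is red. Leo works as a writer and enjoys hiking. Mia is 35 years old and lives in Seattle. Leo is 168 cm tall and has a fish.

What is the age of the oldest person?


Oldest: Bob at 70

70


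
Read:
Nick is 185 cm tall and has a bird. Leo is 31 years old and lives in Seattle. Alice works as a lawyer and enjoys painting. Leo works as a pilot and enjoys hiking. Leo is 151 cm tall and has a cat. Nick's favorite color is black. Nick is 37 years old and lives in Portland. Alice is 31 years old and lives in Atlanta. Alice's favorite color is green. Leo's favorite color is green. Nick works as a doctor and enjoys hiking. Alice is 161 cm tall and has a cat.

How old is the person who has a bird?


Person with bird is Nick, age 37

37


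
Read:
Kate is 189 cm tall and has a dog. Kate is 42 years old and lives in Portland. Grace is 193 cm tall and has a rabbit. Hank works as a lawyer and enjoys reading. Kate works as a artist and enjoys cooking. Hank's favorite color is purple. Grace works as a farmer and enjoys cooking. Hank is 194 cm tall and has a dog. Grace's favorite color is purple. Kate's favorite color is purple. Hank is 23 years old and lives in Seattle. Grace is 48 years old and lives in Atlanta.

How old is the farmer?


The farmer is Grace, age 48

48


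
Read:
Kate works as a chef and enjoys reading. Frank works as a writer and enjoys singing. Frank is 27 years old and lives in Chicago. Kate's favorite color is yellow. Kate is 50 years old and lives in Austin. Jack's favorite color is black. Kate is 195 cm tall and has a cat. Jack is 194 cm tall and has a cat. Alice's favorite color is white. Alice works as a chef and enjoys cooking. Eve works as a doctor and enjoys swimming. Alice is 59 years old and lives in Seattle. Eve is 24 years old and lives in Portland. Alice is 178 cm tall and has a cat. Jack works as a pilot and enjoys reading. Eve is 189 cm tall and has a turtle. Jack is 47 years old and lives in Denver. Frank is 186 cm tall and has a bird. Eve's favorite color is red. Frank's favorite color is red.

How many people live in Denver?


Count in Denver: 1

1


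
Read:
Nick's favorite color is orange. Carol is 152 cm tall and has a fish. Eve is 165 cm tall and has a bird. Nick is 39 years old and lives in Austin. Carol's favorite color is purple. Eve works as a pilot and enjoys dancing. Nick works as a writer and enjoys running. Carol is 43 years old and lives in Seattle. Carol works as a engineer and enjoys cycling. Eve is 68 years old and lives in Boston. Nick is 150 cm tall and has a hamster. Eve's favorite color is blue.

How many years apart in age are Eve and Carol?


68 vs 43, diff = 25

25


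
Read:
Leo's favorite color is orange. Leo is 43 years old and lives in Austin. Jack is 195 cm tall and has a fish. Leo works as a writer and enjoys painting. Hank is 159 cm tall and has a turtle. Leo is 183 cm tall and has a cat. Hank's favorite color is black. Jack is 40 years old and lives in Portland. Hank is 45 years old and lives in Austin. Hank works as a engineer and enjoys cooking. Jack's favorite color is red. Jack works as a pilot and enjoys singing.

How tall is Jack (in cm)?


Jack is 195 cm tall

195


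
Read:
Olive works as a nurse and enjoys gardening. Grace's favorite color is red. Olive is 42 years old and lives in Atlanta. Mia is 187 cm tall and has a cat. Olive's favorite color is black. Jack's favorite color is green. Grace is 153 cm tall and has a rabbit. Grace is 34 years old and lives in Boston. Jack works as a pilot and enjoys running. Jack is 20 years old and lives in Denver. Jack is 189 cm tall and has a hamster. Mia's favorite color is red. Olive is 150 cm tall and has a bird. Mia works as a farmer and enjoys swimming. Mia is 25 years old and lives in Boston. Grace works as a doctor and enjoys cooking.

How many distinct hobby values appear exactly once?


Unique hobby values: 4

4


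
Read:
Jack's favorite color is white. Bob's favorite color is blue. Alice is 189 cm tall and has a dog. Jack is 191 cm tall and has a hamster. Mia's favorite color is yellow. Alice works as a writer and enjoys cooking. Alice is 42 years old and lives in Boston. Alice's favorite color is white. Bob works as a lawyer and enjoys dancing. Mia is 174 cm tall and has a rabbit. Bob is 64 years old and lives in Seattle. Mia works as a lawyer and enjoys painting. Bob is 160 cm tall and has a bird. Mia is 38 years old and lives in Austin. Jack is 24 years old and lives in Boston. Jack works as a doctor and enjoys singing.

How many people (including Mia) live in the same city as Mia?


Mia lives in Austin. Count = 1

1


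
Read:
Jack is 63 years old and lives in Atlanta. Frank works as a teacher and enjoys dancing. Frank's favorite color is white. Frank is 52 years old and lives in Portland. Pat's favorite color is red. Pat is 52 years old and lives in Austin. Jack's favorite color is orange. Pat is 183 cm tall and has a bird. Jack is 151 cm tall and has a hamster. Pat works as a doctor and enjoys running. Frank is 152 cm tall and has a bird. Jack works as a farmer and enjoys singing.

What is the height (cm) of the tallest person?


Tallest: Pat at 183 cm

183


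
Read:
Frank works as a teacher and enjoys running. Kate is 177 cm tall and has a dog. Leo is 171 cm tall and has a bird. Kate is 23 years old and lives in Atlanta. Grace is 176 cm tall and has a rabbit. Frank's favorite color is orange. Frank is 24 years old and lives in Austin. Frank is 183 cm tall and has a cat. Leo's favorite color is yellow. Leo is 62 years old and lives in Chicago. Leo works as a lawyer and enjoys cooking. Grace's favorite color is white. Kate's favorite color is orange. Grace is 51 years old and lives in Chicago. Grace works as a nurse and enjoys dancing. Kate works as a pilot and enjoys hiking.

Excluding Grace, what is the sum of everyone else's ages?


Sum (excluding Grace): 109

109


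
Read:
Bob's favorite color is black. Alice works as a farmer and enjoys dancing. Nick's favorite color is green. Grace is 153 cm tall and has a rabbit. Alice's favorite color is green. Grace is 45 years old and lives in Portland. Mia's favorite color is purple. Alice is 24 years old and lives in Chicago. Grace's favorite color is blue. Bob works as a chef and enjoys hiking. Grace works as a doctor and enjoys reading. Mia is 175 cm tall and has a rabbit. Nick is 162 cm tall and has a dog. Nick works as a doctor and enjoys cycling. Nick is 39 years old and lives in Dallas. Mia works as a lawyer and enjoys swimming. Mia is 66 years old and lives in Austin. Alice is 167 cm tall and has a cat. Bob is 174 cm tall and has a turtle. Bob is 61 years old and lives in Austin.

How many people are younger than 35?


Filter: 1

1


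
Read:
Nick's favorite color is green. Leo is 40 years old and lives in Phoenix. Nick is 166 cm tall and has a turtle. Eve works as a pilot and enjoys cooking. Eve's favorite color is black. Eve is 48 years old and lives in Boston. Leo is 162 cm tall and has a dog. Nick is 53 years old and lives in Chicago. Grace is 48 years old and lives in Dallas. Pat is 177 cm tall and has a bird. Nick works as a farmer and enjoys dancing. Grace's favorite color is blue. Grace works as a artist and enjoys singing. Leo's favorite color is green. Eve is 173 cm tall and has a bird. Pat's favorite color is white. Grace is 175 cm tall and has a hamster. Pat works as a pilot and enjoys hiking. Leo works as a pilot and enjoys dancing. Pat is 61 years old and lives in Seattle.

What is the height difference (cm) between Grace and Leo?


|175 - 162| = 13

13


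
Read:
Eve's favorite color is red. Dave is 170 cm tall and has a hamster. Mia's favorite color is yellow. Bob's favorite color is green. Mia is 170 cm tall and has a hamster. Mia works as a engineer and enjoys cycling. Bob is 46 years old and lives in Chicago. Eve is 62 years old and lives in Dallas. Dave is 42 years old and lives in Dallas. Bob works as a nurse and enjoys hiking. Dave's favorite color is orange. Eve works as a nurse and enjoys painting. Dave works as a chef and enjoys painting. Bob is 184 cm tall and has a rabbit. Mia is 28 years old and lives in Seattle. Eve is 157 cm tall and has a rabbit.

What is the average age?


Sum=178, n=4, avg=44.5

44.5


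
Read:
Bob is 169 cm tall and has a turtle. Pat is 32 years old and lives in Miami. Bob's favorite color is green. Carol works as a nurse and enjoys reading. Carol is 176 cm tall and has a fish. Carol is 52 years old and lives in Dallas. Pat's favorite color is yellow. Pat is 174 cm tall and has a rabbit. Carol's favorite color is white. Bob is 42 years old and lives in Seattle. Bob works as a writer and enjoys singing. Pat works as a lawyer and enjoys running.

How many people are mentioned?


People: Pat, Carol, Bob. Count = 3

3


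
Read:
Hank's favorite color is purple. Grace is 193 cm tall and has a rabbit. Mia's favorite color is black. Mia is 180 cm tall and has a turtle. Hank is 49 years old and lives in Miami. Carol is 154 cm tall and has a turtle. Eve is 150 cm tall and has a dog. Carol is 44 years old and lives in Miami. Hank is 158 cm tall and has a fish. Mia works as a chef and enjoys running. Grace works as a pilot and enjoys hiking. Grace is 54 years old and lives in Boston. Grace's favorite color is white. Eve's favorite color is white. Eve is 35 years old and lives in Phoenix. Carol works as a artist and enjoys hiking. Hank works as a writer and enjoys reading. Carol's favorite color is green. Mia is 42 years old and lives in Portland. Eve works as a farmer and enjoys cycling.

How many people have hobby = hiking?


Count: 2

2


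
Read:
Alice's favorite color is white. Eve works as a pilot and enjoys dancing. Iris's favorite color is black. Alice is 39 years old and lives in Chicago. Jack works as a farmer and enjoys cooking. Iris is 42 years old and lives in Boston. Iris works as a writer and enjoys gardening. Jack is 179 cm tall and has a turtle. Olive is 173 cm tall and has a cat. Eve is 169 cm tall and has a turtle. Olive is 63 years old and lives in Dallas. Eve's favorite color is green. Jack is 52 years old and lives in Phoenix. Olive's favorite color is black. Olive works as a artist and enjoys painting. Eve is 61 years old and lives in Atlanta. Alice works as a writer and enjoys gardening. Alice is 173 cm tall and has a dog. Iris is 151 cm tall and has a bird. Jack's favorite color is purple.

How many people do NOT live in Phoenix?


Not in Phoenix: 4

4


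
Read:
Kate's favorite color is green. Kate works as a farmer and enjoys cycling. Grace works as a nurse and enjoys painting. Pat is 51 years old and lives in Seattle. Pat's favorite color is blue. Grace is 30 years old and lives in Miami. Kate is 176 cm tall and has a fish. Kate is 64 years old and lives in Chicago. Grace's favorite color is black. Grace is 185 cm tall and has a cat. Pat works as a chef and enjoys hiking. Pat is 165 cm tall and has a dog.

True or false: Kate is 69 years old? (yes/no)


Kate is actually 64. no

no
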